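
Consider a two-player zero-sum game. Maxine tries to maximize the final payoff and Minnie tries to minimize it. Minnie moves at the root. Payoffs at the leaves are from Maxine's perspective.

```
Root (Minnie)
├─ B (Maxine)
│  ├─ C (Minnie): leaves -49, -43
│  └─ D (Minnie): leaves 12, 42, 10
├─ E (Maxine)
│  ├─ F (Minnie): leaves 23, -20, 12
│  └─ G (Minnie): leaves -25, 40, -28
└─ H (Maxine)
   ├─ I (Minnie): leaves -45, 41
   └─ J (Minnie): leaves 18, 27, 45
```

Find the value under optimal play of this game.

-20

C (Minnie): min(-49, -43) = -49
D (Minnie): min(12, 42, 10) = 10
B (Maxine): max(-49, 10) = 10
F (Minnie): min(23, -20, 12) = -20
G (Minnie): min(-25, 40, -28) = -28
E (Maxine): max(-20, -28) = -20
I (Minnie): min(-45, 41) = -45
J (Minnie): min(18, 27, 45) = 18
H (Maxine): max(-45, 18) = 18
Root (Minnie): min(10, -20, 18) = -20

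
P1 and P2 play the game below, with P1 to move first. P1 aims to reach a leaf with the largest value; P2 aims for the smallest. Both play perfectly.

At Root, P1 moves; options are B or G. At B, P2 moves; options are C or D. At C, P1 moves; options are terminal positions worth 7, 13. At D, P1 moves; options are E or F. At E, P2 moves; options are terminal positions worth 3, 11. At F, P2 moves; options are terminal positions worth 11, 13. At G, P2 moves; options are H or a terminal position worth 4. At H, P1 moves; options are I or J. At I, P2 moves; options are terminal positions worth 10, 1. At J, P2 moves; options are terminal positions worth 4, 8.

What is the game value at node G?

4

I: min(10, 1) = 1
J: min(4, 8) = 4
H: max(1, 4) = 4
G: min(4, 4) = 4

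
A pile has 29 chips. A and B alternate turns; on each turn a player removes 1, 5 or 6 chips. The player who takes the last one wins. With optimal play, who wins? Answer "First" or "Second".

W/L table (W = player to move can force a win):
i:   0  1  2  3  4  5  6  7  8  9 10 11 12 13 14 15 16 17 18 19 20 21 22 23 24 25 26 27 28 29
     L  W  L  W  L  W  W  W  W  W  W  L  W  L  W  L  W  W  W  W  W  W  L  W  L  W  L  W  W  W
Position 29 is W, so the first player wins.

First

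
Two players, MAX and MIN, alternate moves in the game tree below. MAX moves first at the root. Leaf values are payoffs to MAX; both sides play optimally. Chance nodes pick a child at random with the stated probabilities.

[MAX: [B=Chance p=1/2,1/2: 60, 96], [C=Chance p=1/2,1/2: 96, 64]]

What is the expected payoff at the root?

B (Chance): 1/2·60 + 1/2·96 = 78
C (Chance): 1/2·96 + 1/2·64 = 80
Root (MAX): max(78, 80) = 80

80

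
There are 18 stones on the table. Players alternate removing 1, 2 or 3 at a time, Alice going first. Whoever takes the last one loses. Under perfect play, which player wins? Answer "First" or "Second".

First

Compute winning (W) and losing (L) positions by backward induction:
i:   0  1  2  3  4  5  6  7  8  9 10 11 12 13 14 15 16 17 18
     W  L  W  W  W  L  W  W  W  L  W  W  W  L  W  W  W  L  W
Position 18 is W, so the first player wins.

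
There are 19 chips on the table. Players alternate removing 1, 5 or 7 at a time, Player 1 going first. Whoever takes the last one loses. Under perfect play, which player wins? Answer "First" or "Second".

Compute winning (W) and losing (L) positions by backward induction:
i:   0  1  2  3  4  5  6  7  8  9 10 11 12 13 14 15 16 17 18 19
     W  L  W  L  W  L  W  L  W  L  W  L  W  L  W  L  W  L  W  L
Position 19 is L, so the second player wins.

Second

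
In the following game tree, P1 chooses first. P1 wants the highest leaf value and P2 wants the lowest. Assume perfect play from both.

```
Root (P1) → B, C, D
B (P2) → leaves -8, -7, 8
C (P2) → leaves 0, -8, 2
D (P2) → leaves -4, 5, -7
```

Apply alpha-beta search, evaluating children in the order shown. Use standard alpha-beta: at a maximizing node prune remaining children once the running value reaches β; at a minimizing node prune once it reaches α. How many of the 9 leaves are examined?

8

B [α=-∞,β=+∞]: v=-8
C [α=-8,β=+∞]: v=-8 after child 2 ≤ α → α-cutoff, skip 1
D [α=-8,β=+∞]: v=-7
Root [α=-∞,β=+∞]: v=-7
Leaves evaluated: 8 of 9.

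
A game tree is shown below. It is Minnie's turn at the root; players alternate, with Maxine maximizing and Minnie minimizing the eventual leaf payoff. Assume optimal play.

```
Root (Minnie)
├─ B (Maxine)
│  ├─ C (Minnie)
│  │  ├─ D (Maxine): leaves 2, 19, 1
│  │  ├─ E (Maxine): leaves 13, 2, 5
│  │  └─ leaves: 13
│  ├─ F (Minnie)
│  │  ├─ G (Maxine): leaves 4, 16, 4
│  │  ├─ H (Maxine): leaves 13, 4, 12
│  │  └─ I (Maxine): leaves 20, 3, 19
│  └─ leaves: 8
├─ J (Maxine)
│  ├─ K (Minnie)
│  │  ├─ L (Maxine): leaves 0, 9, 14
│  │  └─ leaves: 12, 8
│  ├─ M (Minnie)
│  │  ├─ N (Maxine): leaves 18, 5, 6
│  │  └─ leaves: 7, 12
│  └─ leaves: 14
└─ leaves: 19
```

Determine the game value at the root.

D (Maxine): max(2, 19, 1) = 19
E (Maxine): max(13, 2, 5) = 13
C (Minnie): min(19, 13, 13) = 13
G (Maxine): max(4, 16, 4) = 16
H (Maxine): max(13, 4, 12) = 13
I (Maxine): max(20, 3, 19) = 20
F (Minnie): min(16, 13, 20) = 13
B (Maxine): max(13, 13, 8) = 13
L (Maxine): max(0, 9, 14) = 14
K (Minnie): min(14, 12, 8) = 8
N (Maxine): max(18, 5, 6) = 18
M (Minnie): min(18, 7, 12) = 7
J (Maxine): max(8, 7, 14) = 14
Root (Minnie): min(13, 14, 19) = 13

13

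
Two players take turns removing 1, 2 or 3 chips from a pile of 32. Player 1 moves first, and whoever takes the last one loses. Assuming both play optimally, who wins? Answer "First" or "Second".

First

i:   0  1  2  3  4  5  6  7  8  9 10 11 12 13 14 15 16 17 18 19 20 21 22 23 24 25 26 27 28 29 30 31 32
     W  L  W  W  W  L  W  W  W  L  W  W  W  L  W  W  W  L  W  W  W  L  W  W  W  L  W  W  W  L  W  W  W
Position 32 is W, so the first player wins.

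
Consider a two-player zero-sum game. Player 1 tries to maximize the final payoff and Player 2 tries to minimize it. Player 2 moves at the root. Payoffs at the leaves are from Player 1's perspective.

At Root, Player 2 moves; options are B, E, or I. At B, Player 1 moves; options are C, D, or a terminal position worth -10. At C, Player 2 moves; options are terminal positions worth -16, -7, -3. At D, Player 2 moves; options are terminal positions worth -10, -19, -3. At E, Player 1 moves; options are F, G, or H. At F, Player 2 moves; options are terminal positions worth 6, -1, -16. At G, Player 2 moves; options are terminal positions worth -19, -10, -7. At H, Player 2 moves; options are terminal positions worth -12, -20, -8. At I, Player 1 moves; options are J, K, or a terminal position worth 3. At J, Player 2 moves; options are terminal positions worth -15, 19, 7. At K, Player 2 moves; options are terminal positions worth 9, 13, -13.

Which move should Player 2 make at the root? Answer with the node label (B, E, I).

E

C (Player 2): min(-16, -7, -3) = -16
D (Player 2): min(-10, -19, -3) = -19
B (Player 1): max(-16, -19, -10) = -10
F (Player 2): min(6, -1, -16) = -16
G (Player 2): min(-19, -10, -7) = -19
H (Player 2): min(-12, -20, -8) = -20
E (Player 1): max(-16, -19, -20) = -16
J (Player 2): min(-15, 19, 7) = -15
K (Player 2): min(9, 13, -13) = -13
I (Player 1): max(-15, -13, 3) = 3
Root (Player 2): min(-10, -16, 3) = -16
Player 2 picks the child with the lowest value: E (value -16).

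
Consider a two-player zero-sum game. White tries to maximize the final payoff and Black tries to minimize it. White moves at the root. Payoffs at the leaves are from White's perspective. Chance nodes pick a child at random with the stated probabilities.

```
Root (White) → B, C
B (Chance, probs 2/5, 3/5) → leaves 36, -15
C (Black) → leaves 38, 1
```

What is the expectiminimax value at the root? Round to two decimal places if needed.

5.4

B (Chance): 2/5·36 + 3/5·-15 = 5.4
C (Black): min(38, 1) = 1
Root (White): max(5.4, 1) = 5.4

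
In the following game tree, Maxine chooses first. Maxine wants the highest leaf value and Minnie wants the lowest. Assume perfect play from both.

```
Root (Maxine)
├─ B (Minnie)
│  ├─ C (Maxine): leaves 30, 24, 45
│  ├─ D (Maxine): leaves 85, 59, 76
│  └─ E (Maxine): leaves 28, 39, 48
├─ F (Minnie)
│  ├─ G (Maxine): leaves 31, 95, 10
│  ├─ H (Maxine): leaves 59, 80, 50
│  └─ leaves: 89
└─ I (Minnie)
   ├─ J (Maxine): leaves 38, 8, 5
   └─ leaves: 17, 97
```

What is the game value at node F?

G: max(31, 95, 10) = 95
H: max(59, 80, 50) = 80
F: min(95, 80, 89) = 80

80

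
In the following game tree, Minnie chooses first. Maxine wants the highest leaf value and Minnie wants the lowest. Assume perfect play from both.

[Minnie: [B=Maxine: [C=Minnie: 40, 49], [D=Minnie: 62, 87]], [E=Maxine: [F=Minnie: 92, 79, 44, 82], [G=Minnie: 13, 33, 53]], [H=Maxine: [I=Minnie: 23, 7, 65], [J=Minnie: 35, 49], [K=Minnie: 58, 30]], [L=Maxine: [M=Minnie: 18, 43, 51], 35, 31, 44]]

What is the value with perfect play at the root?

C (Minnie): min(40, 49) = 40
D (Minnie): min(62, 87) = 62
B (Maxine): max(40, 62) = 62
F (Minnie): min(92, 79, 44, 82) = 44
G (Minnie): min(13, 33, 53) = 13
E (Maxine): max(44, 13) = 44
I (Minnie): min(23, 7, 65) = 7
J (Minnie): min(35, 49) = 35
K (Minnie): min(58, 30) = 30
H (Maxine): max(7, 35, 30) = 35
M (Minnie): min(18, 43, 51) = 18
L (Maxine): max(18, 35, 31, 44) = 44
Root (Minnie): min(62, 44, 35, 44) = 35

35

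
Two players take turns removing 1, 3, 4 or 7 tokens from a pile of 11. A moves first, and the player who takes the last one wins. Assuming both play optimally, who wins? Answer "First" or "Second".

i:   0  1  2  3  4  5  6  7  8  9 10 11
     L  W  L  W  W  W  W  W  L  W  L  W
Position 11 is W, so the first player wins.

First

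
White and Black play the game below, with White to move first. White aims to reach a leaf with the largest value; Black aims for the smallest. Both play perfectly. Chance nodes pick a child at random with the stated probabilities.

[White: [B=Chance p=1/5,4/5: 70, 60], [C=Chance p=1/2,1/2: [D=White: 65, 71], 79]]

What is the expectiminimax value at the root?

75

B (Chance): 1/5·70 + 4/5·60 = 62
D (White): max(65, 71) = 71
C (Chance): 1/2·71 + 1/2·79 = 75
Root (White): max(62, 75) = 75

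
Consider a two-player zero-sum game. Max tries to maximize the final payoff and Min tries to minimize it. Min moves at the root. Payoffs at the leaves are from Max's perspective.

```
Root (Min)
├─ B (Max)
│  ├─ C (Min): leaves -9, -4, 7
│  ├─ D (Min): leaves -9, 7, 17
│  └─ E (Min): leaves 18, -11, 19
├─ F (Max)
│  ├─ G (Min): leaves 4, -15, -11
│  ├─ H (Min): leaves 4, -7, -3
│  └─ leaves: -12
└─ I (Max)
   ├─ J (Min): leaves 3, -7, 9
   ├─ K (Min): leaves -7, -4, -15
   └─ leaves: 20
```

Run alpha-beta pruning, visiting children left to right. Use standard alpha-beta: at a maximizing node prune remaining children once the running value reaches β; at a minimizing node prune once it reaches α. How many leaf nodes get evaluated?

C [α=-∞,β=+∞]: v=-9
D [α=-9,β=+∞]: v=-9 after child 1 ≤ α → α-cutoff, skip 2
E [α=-9,β=+∞]: v=-11 after child 2 ≤ α → α-cutoff, skip 1
B [α=-∞,β=+∞]: v=-9
G [α=-∞,β=-9]: v=-15
H [α=-15,β=-9]: v=-7
F [α=-∞,β=-9]: v=-7 after child 2 ≥ β → β-cutoff, skip 1
J [α=-∞,β=-9]: v=-7
I [α=-∞,β=-9]: v=-7 after child 1 ≥ β → β-cutoff, skip 2
Root [α=-∞,β=+∞]: v=-9
Leaves evaluated: 15 of 23.

15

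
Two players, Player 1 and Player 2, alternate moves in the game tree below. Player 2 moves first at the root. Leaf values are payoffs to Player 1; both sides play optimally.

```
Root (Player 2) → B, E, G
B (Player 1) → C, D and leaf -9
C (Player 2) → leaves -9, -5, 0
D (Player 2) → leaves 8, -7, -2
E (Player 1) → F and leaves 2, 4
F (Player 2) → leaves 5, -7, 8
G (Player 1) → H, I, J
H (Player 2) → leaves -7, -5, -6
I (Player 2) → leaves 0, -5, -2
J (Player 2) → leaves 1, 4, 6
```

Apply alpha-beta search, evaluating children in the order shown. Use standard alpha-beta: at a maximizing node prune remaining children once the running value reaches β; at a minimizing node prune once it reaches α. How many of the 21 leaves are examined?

13

C [α=-∞,β=+∞]: v=-9
D [α=-9,β=+∞]: v=-7
B [α=-∞,β=+∞]: v=-7
F [α=-∞,β=-7]: v=-7
E [α=-∞,β=-7]: v=-7 after child 1 ≥ β → β-cutoff, skip 2
H [α=-∞,β=-7]: v=-7
G [α=-∞,β=-7]: v=-7 after child 1 ≥ β → β-cutoff, skip 2
Root [α=-∞,β=+∞]: v=-7
Leaves evaluated: 13 of 21.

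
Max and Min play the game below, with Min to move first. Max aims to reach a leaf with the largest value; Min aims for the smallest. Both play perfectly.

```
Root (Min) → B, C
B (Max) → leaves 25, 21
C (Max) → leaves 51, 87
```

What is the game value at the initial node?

B (Max): max(25, 21) = 25
C (Max): max(51, 87) = 87
Root (Min): min(25, 87) = 25

25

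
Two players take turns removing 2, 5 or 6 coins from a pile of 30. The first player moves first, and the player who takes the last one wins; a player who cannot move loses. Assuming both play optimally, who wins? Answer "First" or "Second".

Second

Positions where the player to move wins (W) vs loses (L):
i:   0  1  2  3  4  5  6  7  8  9 10 11 12 13 14 15 16 17 18 19 20 21 22 23 24 25 26 27 28 29 30
     L  L  W  W  L  W  W  W  L  W  W  L  L  W  W  L  W  W  W  L  W  W  L  L  W  W  L  W  W  W  L
Position 30 is L, so the second player wins.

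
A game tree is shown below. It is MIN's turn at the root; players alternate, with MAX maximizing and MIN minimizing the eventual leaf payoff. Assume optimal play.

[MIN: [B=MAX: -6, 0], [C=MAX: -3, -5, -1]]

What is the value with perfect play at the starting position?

B (MAX): max(-6, 0) = 0
C (MAX): max(-3, -5, -1) = -1
Root (MIN): min(0, -1) = -1

-1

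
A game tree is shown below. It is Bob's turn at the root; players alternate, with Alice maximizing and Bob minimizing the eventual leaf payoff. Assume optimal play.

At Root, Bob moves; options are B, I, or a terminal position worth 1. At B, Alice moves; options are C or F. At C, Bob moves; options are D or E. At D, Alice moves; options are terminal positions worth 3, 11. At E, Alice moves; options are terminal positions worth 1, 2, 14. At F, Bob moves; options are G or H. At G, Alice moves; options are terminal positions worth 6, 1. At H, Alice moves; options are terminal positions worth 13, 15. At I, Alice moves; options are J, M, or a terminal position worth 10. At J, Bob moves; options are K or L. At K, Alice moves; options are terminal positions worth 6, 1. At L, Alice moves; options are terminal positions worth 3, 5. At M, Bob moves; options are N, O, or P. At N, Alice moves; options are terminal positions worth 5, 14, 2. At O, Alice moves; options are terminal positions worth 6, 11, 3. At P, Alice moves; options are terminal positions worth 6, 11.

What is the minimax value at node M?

11

N: max(5, 14, 2) = 14
O: max(6, 11, 3) = 11
P: max(6, 11) = 11
M: min(14, 11, 11) = 11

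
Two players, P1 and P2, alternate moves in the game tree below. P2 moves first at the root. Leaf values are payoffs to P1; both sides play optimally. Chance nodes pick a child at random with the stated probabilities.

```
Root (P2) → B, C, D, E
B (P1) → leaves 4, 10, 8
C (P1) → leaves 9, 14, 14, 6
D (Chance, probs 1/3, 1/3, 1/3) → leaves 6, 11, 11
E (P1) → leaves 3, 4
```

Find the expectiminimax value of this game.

4

B (P1): max(4, 10, 8) = 10
C (P1): max(9, 14, 14, 6) = 14
D (Chance): 1/3·6 + 1/3·11 + 1/3·11 = 9.33
E (P1): max(3, 4) = 4
Root (P2): min(10, 14, 9.33, 4) = 4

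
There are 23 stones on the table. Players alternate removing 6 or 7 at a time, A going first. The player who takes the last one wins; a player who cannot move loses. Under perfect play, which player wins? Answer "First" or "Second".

W/L table (W = player to move can force a win):
i:   0  1  2  3  4  5  6  7  8  9 10 11 12 13 14 15 16 17 18 19 20 21 22 23
     L  L  L  L  L  L  W  W  W  W  W  W  W  L  L  L  L  L  L  W  W  W  W  W
Position 23 is W, so the first player wins.

First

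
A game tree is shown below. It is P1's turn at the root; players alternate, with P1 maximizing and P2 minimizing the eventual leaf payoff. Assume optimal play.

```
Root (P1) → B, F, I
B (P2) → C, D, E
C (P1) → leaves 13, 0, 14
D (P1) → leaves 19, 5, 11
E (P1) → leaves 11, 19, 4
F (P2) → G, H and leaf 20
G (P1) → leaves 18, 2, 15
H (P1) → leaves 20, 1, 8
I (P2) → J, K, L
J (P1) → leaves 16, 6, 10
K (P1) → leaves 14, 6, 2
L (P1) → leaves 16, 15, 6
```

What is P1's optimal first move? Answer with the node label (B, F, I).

C (P1): max(13, 0, 14) = 14
D (P1): max(19, 5, 11) = 19
E (P1): max(11, 19, 4) = 19
B (P2): min(14, 19, 19) = 14
G (P1): max(18, 2, 15) = 18
H (P1): max(20, 1, 8) = 20
F (P2): min(18, 20, 20) = 18
J (P1): max(16, 6, 10) = 16
K (P1): max(14, 6, 2) = 14
L (P1): max(16, 15, 6) = 16
I (P2): min(16, 14, 16) = 14
Root (P1): max(14, 18, 14) = 18
P1 picks the child with the highest value: F (value 18).

F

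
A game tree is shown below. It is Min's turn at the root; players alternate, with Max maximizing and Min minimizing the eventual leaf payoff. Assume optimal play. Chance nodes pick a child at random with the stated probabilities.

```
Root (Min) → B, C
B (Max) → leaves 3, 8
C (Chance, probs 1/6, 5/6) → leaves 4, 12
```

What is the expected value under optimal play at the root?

B (Max): max(3, 8) = 8
C (Chance): 1/6·4 + 5/6·12 = 10.67
Root (Min): min(8, 10.67) = 8

8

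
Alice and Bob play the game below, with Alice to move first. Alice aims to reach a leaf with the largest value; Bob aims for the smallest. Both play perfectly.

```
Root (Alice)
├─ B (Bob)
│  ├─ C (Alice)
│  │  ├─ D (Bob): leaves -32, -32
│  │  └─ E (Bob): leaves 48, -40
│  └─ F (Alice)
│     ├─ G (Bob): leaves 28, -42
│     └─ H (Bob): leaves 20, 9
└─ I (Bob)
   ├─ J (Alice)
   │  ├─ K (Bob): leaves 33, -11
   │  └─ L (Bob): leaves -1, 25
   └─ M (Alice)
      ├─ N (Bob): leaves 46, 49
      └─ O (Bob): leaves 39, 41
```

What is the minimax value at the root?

-1

D (Bob): min(-32, -32) = -32
E (Bob): min(48, -40) = -40
C (Alice): max(-32, -40) = -32
G (Bob): min(28, -42) = -42
H (Bob): min(20, 9) = 9
F (Alice): max(-42, 9) = 9
B (Bob): min(-32, 9) = -32
K (Bob): min(33, -11) = -11
L (Bob): min(-1, 25) = -1
J (Alice): max(-11, -1) = -1
N (Bob): min(46, 49) = 46
O (Bob): min(39, 41) = 39
M (Alice): max(46, 39) = 46
I (Bob): min(-1, 46) = -1
Root (Alice): max(-32, -1) = -1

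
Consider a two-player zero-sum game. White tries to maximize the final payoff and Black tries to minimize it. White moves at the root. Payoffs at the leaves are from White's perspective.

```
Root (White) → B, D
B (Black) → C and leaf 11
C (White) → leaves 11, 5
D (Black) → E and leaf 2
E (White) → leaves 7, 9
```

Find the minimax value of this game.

11

C (White): max(11, 5) = 11
B (Black): min(11, 11) = 11
E (White): max(7, 9) = 9
D (Black): min(9, 2) = 2
Root (White): max(11, 2) = 11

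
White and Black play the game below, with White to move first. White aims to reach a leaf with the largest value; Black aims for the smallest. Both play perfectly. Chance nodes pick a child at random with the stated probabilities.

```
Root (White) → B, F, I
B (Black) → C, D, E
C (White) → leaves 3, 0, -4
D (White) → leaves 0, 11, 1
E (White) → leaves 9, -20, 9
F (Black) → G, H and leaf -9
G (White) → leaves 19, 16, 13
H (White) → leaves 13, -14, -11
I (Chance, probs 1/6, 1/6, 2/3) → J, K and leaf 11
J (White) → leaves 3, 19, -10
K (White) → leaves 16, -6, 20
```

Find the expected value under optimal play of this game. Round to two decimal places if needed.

13.83

C (White): max(3, 0, -4) = 3
D (White): max(0, 11, 1) = 11
E (White): max(9, -20, 9) = 9
B (Black): min(3, 11, 9) = 3
G (White): max(19, 16, 13) = 19
H (White): max(13, -14, -11) = 13
F (Black): min(19, 13, -9) = -9
J (White): max(3, 19, -10) = 19
K (White): max(16, -6, 20) = 20
I (Chance): 1/6·19 + 1/6·20 + 2/3·11 = 13.83
Root (White): max(3, -9, 13.83) = 13.83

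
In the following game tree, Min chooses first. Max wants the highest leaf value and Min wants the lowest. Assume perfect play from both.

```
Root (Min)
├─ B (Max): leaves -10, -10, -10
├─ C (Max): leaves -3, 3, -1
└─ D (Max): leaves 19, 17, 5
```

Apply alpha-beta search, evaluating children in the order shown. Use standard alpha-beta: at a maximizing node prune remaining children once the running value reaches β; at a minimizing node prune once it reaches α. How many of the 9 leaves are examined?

B [α=-∞,β=+∞]: v=-10
C [α=-∞,β=-10]: v=-3 after child 1 ≥ β → β-cutoff, skip 2
D [α=-∞,β=-10]: v=19 after child 1 ≥ β → β-cutoff, skip 2
Root [α=-∞,β=+∞]: v=-10
Leaves evaluated: 5 of 9.

5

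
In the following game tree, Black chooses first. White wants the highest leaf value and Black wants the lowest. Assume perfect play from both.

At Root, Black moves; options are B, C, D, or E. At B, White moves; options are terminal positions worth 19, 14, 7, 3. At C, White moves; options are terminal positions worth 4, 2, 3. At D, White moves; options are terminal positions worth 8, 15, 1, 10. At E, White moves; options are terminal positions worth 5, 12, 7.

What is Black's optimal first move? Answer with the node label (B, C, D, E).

C

B (White): max(19, 14, 7, 3) = 19
C (White): max(4, 2, 3) = 4
D (White): max(8, 15, 1, 10) = 15
E (White): max(5, 12, 7) = 12
Root (Black): min(19, 4, 15, 12) = 4
Black picks the child with the lowest value: C (value 4).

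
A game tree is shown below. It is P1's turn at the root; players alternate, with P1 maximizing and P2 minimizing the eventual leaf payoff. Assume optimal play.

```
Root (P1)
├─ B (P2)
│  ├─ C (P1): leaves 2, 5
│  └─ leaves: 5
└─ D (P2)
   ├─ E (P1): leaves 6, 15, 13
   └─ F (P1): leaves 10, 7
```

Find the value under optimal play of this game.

10

C (P1): max(2, 5) = 5
B (P2): min(5, 5) = 5
E (P1): max(6, 15, 13) = 15
F (P1): max(10, 7) = 10
D (P2): min(15, 10) = 10
Root (P1): max(5, 10) = 10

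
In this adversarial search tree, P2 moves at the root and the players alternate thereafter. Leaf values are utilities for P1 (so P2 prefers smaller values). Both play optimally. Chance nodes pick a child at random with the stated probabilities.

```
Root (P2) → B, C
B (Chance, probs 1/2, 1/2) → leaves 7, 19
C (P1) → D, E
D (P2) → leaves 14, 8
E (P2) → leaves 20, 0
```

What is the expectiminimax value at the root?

B (Chance): 1/2·7 + 1/2·19 = 13
D (P2): min(14, 8) = 8
E (P2): min(20, 0) = 0
C (P1): max(8, 0) = 8
Root (P2): min(13, 8) = 8

8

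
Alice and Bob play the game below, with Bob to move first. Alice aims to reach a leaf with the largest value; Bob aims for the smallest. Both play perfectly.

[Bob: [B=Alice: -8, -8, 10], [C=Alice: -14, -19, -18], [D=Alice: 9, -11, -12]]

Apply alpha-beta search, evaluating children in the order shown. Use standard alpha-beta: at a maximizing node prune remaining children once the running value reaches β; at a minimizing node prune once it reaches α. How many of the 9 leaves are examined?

7

B [α=-∞,β=+∞]: v=10
C [α=-∞,β=10]: v=-14
D [α=-∞,β=-14]: v=9 after child 1 ≥ β → β-cutoff, skip 2
Root [α=-∞,β=+∞]: v=-14
Leaves evaluated: 7 of 9.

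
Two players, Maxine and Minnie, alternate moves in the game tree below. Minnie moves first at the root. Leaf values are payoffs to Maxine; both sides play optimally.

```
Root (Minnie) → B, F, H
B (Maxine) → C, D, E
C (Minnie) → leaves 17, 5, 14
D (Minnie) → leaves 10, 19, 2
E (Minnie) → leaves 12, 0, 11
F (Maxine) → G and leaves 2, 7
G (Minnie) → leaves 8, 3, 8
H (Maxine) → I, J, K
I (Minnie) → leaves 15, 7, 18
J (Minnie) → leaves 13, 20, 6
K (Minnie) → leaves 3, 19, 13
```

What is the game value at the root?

5

C (Minnie): min(17, 5, 14) = 5
D (Minnie): min(10, 19, 2) = 2
E (Minnie): min(12, 0, 11) = 0
B (Maxine): max(5, 2, 0) = 5
G (Minnie): min(8, 3, 8) = 3
F (Maxine): max(3, 2, 7) = 7
I (Minnie): min(15, 7, 18) = 7
J (Minnie): min(13, 20, 6) = 6
K (Minnie): min(3, 19, 13) = 3
H (Maxine): max(7, 6, 3) = 7
Root (Minnie): min(5, 7, 7) = 5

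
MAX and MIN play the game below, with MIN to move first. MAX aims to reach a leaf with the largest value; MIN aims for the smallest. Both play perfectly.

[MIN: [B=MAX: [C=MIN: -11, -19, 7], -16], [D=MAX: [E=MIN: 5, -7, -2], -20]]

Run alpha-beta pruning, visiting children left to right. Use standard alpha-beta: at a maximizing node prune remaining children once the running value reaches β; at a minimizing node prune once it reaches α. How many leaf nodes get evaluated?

7

C [α=-∞,β=+∞]: v=-19
B [α=-∞,β=+∞]: v=-16
E [α=-∞,β=-16]: v=-7
D [α=-∞,β=-16]: v=-7 after child 1 ≥ β → β-cutoff, skip 1
Root [α=-∞,β=+∞]: v=-16
Leaves evaluated: 7 of 8.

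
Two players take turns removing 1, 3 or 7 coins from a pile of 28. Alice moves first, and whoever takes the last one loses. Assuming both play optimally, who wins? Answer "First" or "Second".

First

Positions where the player to move wins (W) vs loses (L):
i:   0  1  2  3  4  5  6  7  8  9 10 11 12 13 14 15 16 17 18 19 20 21 22 23 24 25 26 27 28
     W  L  W  L  W  L  W  L  W  L  W  L  W  L  W  L  W  L  W  L  W  L  W  L  W  L  W  L  W
Position 28 is W, so the first player wins.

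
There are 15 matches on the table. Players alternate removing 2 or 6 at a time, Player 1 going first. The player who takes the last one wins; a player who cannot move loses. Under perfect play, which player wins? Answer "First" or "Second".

W/L table (W = player to move can force a win):
i:   0  1  2  3  4  5  6  7  8  9 10 11 12 13 14 15
     L  L  W  W  L  L  W  W  L  L  W  W  L  L  W  W
Position 15 is W, so the first player wins.

First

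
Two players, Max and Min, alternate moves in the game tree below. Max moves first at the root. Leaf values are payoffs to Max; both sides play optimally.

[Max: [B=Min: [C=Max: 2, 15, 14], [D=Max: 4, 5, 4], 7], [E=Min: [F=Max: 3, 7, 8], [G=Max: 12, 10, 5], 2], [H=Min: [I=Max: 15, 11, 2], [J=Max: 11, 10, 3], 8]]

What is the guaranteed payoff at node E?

F: max(3, 7, 8) = 8
G: max(12, 10, 5) = 12
E: min(8, 12, 2) = 2

2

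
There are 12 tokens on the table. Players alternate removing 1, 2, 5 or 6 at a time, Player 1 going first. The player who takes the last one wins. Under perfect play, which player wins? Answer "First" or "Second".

W/L table (W = player to move can force a win):
i:   0  1  2  3  4  5  6  7  8  9 10 11 12
     L  W  W  L  W  W  W  L  W  W  L  W  W
Position 12 is W, so the first player wins.

First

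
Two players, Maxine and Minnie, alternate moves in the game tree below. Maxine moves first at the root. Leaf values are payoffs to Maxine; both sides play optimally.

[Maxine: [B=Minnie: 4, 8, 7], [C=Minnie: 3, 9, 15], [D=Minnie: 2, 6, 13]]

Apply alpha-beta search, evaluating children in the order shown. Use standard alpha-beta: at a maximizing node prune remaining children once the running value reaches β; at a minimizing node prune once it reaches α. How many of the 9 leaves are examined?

5

B [α=-∞,β=+∞]: v=4
C [α=4,β=+∞]: v=3 after child 1 ≤ α → α-cutoff, skip 2
D [α=4,β=+∞]: v=2 after child 1 ≤ α → α-cutoff, skip 2
Root [α=-∞,β=+∞]: v=4
Leaves evaluated: 5 of 9.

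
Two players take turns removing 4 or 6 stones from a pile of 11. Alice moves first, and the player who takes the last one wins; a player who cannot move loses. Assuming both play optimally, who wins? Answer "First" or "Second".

Mark each pile size as W (mover wins) or L (mover loses):
i:   0  1  2  3  4  5  6  7  8  9 10 11
     L  L  L  L  W  W  W  W  W  W  L  L
Position 11 is L, so the second player wins.

Second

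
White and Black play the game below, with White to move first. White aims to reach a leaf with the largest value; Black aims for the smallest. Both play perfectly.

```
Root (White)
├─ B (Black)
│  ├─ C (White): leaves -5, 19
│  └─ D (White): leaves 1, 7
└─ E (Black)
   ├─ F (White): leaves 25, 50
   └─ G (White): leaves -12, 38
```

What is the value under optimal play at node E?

38

F: max(25, 50) = 50
G: max(-12, 38) = 38
E: min(50, 38) = 38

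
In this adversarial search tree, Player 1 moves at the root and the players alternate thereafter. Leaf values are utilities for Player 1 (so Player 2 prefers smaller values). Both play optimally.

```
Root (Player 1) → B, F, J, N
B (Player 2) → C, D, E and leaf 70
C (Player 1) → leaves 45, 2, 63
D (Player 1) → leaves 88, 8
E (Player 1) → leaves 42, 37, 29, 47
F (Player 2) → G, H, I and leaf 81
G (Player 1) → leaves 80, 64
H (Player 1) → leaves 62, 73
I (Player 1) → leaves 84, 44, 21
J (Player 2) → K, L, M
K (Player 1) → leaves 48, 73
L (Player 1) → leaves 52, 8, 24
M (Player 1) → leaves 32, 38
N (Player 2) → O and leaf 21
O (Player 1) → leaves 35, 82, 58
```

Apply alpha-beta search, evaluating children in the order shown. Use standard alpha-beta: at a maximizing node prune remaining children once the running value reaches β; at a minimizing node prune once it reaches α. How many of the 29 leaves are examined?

21

C [α=-∞,β=+∞]: v=63
D [α=-∞,β=63]: v=88 after child 1 ≥ β → β-cutoff, skip 1
E [α=-∞,β=63]: v=47
B [α=-∞,β=+∞]: v=47
G [α=47,β=+∞]: v=80
H [α=47,β=80]: v=73
I [α=47,β=73]: v=84 after child 1 ≥ β → β-cutoff, skip 2
F [α=47,β=+∞]: v=73
K [α=73,β=+∞]: v=73
J [α=73,β=+∞]: v=73 after child 1 ≤ α → α-cutoff, skip 2
O [α=73,β=+∞]: v=82
N [α=73,β=+∞]: v=21
Root [α=-∞,β=+∞]: v=73
Leaves evaluated: 21 of 29.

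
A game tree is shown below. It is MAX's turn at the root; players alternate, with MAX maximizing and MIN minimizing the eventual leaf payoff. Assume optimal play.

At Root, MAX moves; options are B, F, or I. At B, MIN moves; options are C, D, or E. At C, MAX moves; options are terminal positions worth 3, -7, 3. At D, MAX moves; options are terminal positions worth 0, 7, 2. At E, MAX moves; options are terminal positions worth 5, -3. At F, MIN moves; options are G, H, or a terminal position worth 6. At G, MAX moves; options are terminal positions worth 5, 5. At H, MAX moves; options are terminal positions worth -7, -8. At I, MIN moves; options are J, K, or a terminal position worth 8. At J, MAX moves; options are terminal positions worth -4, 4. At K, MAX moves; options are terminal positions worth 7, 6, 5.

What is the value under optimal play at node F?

-7

G: max(5, 5) = 5
H: max(-7, -8) = -7
F: min(5, -7, 6) = -7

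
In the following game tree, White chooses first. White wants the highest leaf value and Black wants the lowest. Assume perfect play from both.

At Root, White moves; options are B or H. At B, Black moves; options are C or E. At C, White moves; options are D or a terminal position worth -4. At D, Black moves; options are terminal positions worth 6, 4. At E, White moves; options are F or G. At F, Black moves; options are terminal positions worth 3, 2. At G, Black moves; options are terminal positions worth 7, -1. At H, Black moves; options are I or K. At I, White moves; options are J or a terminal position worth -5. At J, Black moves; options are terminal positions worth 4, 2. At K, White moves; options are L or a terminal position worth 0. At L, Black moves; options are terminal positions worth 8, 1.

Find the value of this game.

2

D (Black): min(6, 4) = 4
C (White): max(4, -4) = 4
F (Black): min(3, 2) = 2
G (Black): min(7, -1) = -1
E (White): max(2, -1) = 2
B (Black): min(4, 2) = 2
J (Black): min(4, 2) = 2
I (White): max(2, -5) = 2
L (Black): min(8, 1) = 1
K (White): max(1, 0) = 1
H (Black): min(2, 1) = 1
Root (White): max(2, 1) = 2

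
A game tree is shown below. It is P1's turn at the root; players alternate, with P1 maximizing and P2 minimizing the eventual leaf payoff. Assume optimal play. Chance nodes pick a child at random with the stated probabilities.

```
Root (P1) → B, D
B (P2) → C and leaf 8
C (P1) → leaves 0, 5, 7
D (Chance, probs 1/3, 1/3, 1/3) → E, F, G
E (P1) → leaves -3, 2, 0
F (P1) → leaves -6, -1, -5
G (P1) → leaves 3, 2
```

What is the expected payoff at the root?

C (P1): max(0, 5, 7) = 7
B (P2): min(7, 8) = 7
E (P1): max(-3, 2, 0) = 2
F (P1): max(-6, -1, -5) = -1
G (P1): max(3, 2) = 3
D (Chance): 1/3·2 + 1/3·-1 + 1/3·3 = 1.33
Root (P1): max(7, 1.33) = 7

7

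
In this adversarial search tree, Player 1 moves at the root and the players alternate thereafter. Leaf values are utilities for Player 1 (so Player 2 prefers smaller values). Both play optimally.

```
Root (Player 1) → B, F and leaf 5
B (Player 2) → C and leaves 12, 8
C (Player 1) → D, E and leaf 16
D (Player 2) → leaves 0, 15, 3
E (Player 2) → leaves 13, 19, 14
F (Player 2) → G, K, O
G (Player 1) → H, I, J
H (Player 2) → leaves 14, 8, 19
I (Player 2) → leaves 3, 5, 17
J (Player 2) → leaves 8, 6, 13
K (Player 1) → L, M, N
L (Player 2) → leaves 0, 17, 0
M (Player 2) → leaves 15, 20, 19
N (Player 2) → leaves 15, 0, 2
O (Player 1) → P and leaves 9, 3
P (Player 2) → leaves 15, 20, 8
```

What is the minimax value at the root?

8

D (Player 2): min(0, 15, 3) = 0
E (Player 2): min(13, 19, 14) = 13
C (Player 1): max(0, 13, 16) = 16
B (Player 2): min(16, 12, 8) = 8
H (Player 2): min(14, 8, 19) = 8
I (Player 2): min(3, 5, 17) = 3
J (Player 2): min(8, 6, 13) = 6
G (Player 1): max(8, 3, 6) = 8
L (Player 2): min(0, 17, 0) = 0
M (Player 2): min(15, 20, 19) = 15
N (Player 2): min(15, 0, 2) = 0
K (Player 1): max(0, 15, 0) = 15
P (Player 2): min(15, 20, 8) = 8
O (Player 1): max(8, 9, 3) = 9
F (Player 2): min(8, 15, 9) = 8
Root (Player 1): max(8, 8, 5) = 8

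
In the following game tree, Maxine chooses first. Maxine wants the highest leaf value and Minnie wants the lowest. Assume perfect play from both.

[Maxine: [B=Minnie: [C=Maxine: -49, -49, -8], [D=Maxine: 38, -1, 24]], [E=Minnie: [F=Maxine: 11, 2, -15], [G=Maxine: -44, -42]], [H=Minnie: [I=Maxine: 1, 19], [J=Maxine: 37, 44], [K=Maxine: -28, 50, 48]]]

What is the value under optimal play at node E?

F: max(11, 2, -15) = 11
G: max(-44, -42) = -42
E: min(11, -42) = -42

-42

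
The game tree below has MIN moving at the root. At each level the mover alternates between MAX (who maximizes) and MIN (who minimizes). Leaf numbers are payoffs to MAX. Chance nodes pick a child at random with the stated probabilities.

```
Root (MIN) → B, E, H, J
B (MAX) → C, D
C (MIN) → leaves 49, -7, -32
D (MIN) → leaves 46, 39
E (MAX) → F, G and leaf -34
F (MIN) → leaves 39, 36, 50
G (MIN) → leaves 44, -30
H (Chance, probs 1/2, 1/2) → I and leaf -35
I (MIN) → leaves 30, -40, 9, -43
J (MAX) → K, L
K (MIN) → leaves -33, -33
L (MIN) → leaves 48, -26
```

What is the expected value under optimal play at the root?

-39

C (MIN): min(49, -7, -32) = -32
D (MIN): min(46, 39) = 39
B (MAX): max(-32, 39) = 39
F (MIN): min(39, 36, 50) = 36
G (MIN): min(44, -30) = -30
E (MAX): max(36, -30, -34) = 36
I (MIN): min(30, -40, 9, -43) = -43
H (Chance): 1/2·-43 + 1/2·-35 = -39
K (MIN): min(-33, -33) = -33
L (MIN): min(48, -26) = -26
J (MAX): max(-33, -26) = -26
Root (MIN): min(39, 36, -39, -26) = -39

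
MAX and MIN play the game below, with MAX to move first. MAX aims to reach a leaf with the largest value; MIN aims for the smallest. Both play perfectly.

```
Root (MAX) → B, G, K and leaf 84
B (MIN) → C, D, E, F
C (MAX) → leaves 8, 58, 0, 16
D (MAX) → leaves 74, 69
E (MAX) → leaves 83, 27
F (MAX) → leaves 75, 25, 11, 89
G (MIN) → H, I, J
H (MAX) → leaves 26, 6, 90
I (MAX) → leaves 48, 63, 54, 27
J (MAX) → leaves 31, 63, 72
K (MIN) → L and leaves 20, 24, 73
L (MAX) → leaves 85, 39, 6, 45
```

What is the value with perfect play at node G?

H: max(26, 6, 90) = 90
I: max(48, 63, 54, 27) = 63
J: max(31, 63, 72) = 72
G: min(90, 63, 72) = 63

63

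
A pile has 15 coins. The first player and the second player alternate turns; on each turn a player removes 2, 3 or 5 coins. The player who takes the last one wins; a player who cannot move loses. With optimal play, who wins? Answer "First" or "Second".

Mark each pile size as W (mover wins) or L (mover loses):
i:   0  1  2  3  4  5  6  7  8  9 10 11 12 13 14 15
     L  L  W  W  W  W  W  L  L  W  W  W  W  W  L  L
Position 15 is L, so the second player wins.

Second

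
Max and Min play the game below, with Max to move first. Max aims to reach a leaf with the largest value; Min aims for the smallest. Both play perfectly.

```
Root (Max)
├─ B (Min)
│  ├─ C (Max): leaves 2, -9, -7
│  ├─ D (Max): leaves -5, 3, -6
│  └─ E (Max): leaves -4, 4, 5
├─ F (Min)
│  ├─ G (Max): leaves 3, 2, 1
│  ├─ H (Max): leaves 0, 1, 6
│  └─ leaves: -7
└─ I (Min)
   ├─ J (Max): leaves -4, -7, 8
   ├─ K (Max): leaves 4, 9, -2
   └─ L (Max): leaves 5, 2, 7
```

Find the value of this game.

7

C (Max): max(2, -9, -7) = 2
D (Max): max(-5, 3, -6) = 3
E (Max): max(-4, 4, 5) = 5
B (Min): min(2, 3, 5) = 2
G (Max): max(3, 2, 1) = 3
H (Max): max(0, 1, 6) = 6
F (Min): min(3, 6, -7) = -7
J (Max): max(-4, -7, 8) = 8
K (Max): max(4, 9, -2) = 9
L (Max): max(5, 2, 7) = 7
I (Min): min(8, 9, 7) = 7
Root (Max): max(2, -7, 7) = 7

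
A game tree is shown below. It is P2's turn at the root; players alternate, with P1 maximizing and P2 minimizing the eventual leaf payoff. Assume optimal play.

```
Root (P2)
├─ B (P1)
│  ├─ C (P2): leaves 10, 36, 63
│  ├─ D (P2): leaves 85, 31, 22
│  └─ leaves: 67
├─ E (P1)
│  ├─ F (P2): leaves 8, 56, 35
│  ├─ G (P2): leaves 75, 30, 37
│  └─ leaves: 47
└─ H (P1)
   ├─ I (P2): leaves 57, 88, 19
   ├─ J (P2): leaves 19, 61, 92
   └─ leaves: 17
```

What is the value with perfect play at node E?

F: min(8, 56, 35) = 8
G: min(75, 30, 37) = 30
E: max(8, 30, 47) = 47

47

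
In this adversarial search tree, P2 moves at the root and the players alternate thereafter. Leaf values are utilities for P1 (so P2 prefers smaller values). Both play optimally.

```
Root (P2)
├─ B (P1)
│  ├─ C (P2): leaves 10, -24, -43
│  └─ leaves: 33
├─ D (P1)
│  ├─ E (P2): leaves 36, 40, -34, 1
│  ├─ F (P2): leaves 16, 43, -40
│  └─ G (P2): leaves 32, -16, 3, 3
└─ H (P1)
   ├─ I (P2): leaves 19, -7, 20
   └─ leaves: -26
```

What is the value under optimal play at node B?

C: min(10, -24, -43) = -43
B: max(-43, 33) = 33

33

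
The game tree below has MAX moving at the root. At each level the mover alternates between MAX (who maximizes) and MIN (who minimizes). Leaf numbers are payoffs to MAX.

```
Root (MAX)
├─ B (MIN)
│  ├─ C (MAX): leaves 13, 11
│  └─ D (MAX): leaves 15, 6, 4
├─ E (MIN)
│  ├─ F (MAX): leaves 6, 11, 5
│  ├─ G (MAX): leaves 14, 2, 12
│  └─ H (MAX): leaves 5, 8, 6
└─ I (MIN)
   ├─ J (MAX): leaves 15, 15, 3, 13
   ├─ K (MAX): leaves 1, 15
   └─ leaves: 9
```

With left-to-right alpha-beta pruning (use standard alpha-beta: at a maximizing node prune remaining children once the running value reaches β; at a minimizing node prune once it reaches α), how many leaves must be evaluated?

C [α=-∞,β=+∞]: v=13
D [α=-∞,β=13]: v=15 after child 1 ≥ β → β-cutoff, skip 2
B [α=-∞,β=+∞]: v=13
F [α=13,β=+∞]: v=11
E [α=13,β=+∞]: v=11 after child 1 ≤ α → α-cutoff, skip 2
J [α=13,β=+∞]: v=15
K [α=13,β=15]: v=15
I [α=13,β=+∞]: v=9
Root [α=-∞,β=+∞]: v=13
Leaves evaluated: 13 of 21.

13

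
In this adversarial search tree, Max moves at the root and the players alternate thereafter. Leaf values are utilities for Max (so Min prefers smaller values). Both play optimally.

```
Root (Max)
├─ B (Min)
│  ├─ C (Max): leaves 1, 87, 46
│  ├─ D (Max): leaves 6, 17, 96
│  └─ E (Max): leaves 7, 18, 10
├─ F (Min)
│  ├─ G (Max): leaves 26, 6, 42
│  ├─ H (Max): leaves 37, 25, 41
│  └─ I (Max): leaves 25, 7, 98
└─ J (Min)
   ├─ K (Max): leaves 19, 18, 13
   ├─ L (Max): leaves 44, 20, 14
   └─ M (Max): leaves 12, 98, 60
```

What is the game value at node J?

19

K: max(19, 18, 13) = 19
L: max(44, 20, 14) = 44
M: max(12, 98, 60) = 98
J: min(19, 44, 98) = 19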